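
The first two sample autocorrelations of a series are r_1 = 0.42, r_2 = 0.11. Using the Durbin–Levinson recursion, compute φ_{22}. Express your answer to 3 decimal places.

-0.081

φ_{22} = (r_2 − r_1²) / (1 − r_1²)
r_1² = (0.42)² = 0.1764
Numerator = 0.11 − 0.1764 = -0.0664; denominator = 1 − 0.1764 = 0.8236
φ_{22} = -0.0664 / 0.8236 = -0.081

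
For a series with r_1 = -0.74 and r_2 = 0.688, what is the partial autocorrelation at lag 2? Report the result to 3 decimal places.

0.310

φ_{22} = (r_2 − r_1²) / (1 − r_1²)
r_1² = (-0.74)² = 0.5476
Numerator = 0.688 − 0.5476 = 0.1404; denominator = 1 − 0.5476 = 0.4524
φ_{22} = 0.1404 / 0.4524 = 0.310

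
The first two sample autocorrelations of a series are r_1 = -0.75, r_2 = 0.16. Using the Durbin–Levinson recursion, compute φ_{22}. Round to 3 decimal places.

φ_{22} = (r_2 − r_1²) / (1 − r_1²)
r_1² = (-0.75)² = 0.5625
Numerator = 0.16 − 0.5625 = -0.4025; denominator = 1 − 0.5625 = 0.4375
φ_{22} = -0.4025 / 0.4375 = -0.920

-0.920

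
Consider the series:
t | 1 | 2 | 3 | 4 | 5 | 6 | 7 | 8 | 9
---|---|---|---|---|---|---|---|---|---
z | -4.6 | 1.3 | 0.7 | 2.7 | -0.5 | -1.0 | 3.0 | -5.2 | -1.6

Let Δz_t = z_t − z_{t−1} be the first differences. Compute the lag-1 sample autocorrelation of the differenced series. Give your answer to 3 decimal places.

-0.494

First differences Δz: 5.9, -0.6, 2.0, -3.2, -0.5, 4.0, -8.2, 3.6
Mean of differences = 0.3750
Numerator Σ(Δz_t−Δz̄)(Δz_{t+1}−Δz̄) = -71.5631
Denominator Σ(Δz_t−Δz̄)² = 144.7350
r_1(Δz) = -71.5631 / 144.7350 = -0.494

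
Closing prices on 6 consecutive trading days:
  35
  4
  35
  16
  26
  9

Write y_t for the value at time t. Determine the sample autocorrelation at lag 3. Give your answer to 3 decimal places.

Mean ȳ = (35 + 4 + 35 + 16 + 26 + 9)/6 = 20.8333
Deviations from mean: 14.1667, -16.8333, 14.1667, -4.8333, 5.1667, -11.8333
Numerator Σ_{t=1}^{3}(y_t−ȳ)(y_{t+3}−ȳ) = -323.0833
Denominator Σ(y_t−ȳ)² = 874.8333
r_3 = -323.0833 / 874.8333 = -0.369

-0.369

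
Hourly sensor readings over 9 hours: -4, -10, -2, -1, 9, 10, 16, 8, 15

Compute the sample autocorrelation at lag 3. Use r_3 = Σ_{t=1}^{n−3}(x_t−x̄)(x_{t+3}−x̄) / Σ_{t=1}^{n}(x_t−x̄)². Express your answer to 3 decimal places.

-0.067

Mean x̄ = (-4 − 10 − 2 − 1 + 9 + 10 + 16 + 8 + 15)/9 = 4.5556
Σ(x_t−x̄)(x_{t+3}−x̄) = (47.5309) + (-64.6914) + (-35.6914) + (-63.5802) + (15.3086) + (56.8642) = -44.2593
Denominator Σ(x_t−x̄)² = 660.2222
r_3 = -44.2593 / 660.2222 = -0.067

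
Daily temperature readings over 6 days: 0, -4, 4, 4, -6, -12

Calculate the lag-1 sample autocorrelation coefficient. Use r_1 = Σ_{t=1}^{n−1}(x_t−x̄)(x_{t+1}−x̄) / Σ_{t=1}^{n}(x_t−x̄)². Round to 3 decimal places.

0.194

Mean x̄ = (0 − 4 + 4 + 4 − 6 − 12)/6 = -2.3333
Numerator Σ_{t=1}^{5}(x_t−x̄)(x_{t+1}−x̄) = 37.8889
Denominator Σ(x_t−x̄)² = 195.3333
r_1 = 37.8889 / 195.3333 = 0.194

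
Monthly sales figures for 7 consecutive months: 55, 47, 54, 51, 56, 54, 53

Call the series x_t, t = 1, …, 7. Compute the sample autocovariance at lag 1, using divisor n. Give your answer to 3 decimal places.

-3.350

Mean x̄ = (55 + 47 + 54 + 51 + 56 + 54 + 53)/7 = 52.8571
Σ_{t=1}^{6}(x_t−x̄)(x_{t+1}−x̄) = -23.4490
γ_1 = -23.4490 / 7 = -3.350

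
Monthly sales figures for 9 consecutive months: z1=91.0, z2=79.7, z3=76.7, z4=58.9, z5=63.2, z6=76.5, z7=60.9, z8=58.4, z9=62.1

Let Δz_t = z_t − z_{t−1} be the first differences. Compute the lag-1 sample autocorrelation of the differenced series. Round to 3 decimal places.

-0.247

First differences Δz: -11.3, -3.0, -17.8, 4.3, 13.3, -15.6, -2.5, 3.7
Mean of differences = -3.6125
Numerator Σ(Δz_t−Δz̄)(Δz_{t+1}−Δz̄) = -199.7764
Denominator Σ(Δz_t−Δz̄)² = 807.8088
r_1(Δz) = -199.7764 / 807.8088 = -0.247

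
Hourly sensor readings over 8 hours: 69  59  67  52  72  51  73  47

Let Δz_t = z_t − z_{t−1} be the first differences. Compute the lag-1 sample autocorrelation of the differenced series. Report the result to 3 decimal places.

First differences Δz: -10, 8, -15, 20, -21, 22, -26
Mean of differences = -3.1429
Numerator Σ(Δz_t−Δz̄)(Δz_{t+1}−Δz̄) = -1919.8776
Denominator Σ(Δz_t−Δz̄)² = 2320.8571
r_1(Δz) = -1919.8776 / 2320.8571 = -0.827

-0.827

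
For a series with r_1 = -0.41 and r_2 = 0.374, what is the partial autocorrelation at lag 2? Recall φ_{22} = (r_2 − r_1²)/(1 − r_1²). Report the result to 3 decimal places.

0.248

φ_{22} = (r_2 − r_1²) / (1 − r_1²)
r_1² = (-0.41)² = 0.1681
Numerator = 0.374 − 0.1681 = 0.2059; denominator = 1 − 0.1681 = 0.8319
φ_{22} = 0.2059 / 0.8319 = 0.248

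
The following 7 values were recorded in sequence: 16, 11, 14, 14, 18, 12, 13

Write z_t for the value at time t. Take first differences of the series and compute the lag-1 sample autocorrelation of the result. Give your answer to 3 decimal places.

-0.523

First differences Δz: -5, 3, 0, 4, -6, 1
Mean of differences = -0.5000
Numerator Σ(Δz_t−Δz̄)(Δz_{t+1}−Δz̄) = -44.7500
Denominator Σ(Δz_t−Δz̄)² = 85.5000
r_1(Δz) = -44.7500 / 85.5000 = -0.523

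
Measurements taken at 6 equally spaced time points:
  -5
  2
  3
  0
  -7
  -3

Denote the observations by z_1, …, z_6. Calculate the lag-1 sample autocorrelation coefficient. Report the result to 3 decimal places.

0.137

Mean z̄ = (-5 + 2 + 3 + 0 − 7 − 3)/6 = -1.6667
Σ(z_t−z̄)(z_{t+1}−z̄) = (-12.2222) + (17.1111) + (7.7778) + (-8.8889) + (7.1111) = 10.8889
Denominator Σ(z_t−z̄)² = 79.3333
r_1 = 10.8889 / 79.3333 = 0.137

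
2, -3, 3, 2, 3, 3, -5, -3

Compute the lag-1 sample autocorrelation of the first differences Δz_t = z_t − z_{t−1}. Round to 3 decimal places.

-0.431

First differences Δz: -5, 6, -1, 1, 0, -8, 2
Mean of differences = -0.7143
Numerator Σ(Δz_t−Δz̄)(Δz_{t+1}−Δz̄) = -54.9388
Denominator Σ(Δz_t−Δz̄)² = 127.4286
r_1(Δz) = -54.9388 / 127.4286 = -0.431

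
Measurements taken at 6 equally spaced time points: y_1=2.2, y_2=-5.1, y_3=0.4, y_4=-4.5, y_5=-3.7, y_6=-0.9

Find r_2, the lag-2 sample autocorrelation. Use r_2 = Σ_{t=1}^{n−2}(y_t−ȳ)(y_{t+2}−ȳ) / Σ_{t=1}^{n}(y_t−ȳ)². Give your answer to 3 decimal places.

Mean ȳ = (2.2 − 5.1 + 0.4 − 4.5 − 3.7 − 0.9)/6 = -1.9333
Deviations from mean: 4.1333, -3.1667, 2.3333, -2.5667, -1.7667, 1.0333
Numerator Σ_{t=1}^{4}(y_t−ȳ)(y_{t+2}−ȳ) = 10.9978
Denominator Σ(y_t−ȳ)² = 43.3333
r_2 = 10.9978 / 43.3333 = 0.254

0.254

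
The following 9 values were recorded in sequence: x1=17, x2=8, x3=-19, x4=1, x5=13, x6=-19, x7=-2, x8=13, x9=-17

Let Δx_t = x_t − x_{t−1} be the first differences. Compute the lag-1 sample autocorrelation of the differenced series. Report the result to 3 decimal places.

First differences Δx: -9, -27, 20, 12, -32, 17, 15, -30
Mean of differences = -4.2500
Numerator Σ(Δx_t−Δx̄)(Δx_{t+1}−Δx̄) = -1176.8125
Denominator Σ(Δx_t−Δx̄)² = 3647.5000
r_1(Δx) = -1176.8125 / 3647.5000 = -0.323

-0.323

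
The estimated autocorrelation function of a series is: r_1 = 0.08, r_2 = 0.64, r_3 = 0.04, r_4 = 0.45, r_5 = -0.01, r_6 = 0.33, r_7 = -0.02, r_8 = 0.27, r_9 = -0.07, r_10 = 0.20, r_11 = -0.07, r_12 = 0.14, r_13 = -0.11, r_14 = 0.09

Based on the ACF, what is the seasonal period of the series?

2

The largest autocorrelation is r_2 = 0.64, with weaker echoes at lags 4 (0.45), 6 (0.33), 8 (0.27) and 10 (0.20); the remaining lags stay at or below 0.14.
The dominant spike at lag 2 indicates a seasonal period of 2.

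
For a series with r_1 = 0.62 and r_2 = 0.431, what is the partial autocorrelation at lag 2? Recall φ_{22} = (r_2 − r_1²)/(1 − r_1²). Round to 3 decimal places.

φ_{22} = (r_2 − r_1²) / (1 − r_1²)
r_1² = (0.62)² = 0.3844
Numerator = 0.431 − 0.3844 = 0.0466; denominator = 1 − 0.3844 = 0.6156
φ_{22} = 0.0466 / 0.6156 = 0.076

0.076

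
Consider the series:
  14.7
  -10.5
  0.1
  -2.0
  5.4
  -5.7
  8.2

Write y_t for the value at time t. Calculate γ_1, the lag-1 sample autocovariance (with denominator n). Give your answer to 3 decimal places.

-32.505

Mean ȳ = (14.7 − 10.5 + 0.1 − 2.0 + 5.4 − 5.7 + 8.2)/7 = 1.4571
Σ_{t=1}^{6}(y_t−ȳ)(y_{t+1}−ȳ) = -227.5376
γ_1 = -227.5376 / 7 = -32.505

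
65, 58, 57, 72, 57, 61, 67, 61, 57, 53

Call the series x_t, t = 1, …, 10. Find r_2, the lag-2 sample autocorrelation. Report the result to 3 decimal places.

Mean x̄ = (65 + 58 + 57 + 72 + 57 + 61 + 67 + 61 + 57 + 53)/10 = 60.8000
Numerator Σ_{t=1}^{8}(x_t−x̄)(x_{t+2}−x̄) = -79.2800
Denominator Σ(x_t−x̄)² = 293.6000
r_2 = -79.2800 / 293.6000 = -0.270

-0.270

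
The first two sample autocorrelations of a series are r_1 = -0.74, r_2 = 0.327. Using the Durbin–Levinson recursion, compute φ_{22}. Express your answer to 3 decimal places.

-0.488

φ_{22} = (r_2 − r_1²) / (1 − r_1²)
r_1² = (-0.74)² = 0.5476
Numerator = 0.327 − 0.5476 = -0.2206; denominator = 1 − 0.5476 = 0.4524
φ_{22} = -0.2206 / 0.4524 = -0.488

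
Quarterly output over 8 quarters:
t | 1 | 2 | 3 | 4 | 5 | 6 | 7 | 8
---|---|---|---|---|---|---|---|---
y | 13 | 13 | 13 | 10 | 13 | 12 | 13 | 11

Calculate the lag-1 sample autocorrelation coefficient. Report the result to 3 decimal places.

-0.375

Mean ȳ = (13 + 13 + 13 + 10 + 13 + 12 + 13 + 11)/8 = 12.2500
Numerator Σ_{t=1}^{7}(y_t−ȳ)(y_{t+1}−ȳ) = -3.5625
Denominator Σ(y_t−ȳ)² = 9.5000
r_1 = -3.5625 / 9.5000 = -0.375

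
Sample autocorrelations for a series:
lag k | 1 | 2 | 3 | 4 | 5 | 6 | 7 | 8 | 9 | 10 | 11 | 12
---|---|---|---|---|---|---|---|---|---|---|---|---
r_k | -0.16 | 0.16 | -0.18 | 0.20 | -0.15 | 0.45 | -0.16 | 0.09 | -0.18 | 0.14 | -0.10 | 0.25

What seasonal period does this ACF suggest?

The largest autocorrelation is r_6 = 0.45, with a weaker echo at lag 12 (0.25); the remaining lags stay at or below 0.20.
The dominant spike at lag 6 indicates a seasonal period of 6.

6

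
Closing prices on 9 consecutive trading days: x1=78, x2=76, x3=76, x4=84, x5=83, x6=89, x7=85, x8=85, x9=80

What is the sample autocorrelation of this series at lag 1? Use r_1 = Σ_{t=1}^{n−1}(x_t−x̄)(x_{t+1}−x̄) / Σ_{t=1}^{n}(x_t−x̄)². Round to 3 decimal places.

0.500

Mean x̄ = (78 + 76 + 76 + 84 + 83 + 89 + 85 + 85 + 80)/9 = 81.7778
Numerator Σ_{t=1}^{8}(x_t−x̄)(x_{t+1}−x̄) = 81.8395
Denominator Σ(x_t−x̄)² = 163.5556
r_1 = 81.8395 / 163.5556 = 0.500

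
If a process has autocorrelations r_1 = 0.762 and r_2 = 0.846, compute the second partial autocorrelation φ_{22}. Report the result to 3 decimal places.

0.633

φ_{22} = (r_2 − r_1²) / (1 − r_1²)
r_1² = (0.762)² = 0.580644
Numerator = 0.846 − 0.5806 = 0.2654; denominator = 1 − 0.5806 = 0.4194
φ_{22} = 0.2654 / 0.4194 = 0.633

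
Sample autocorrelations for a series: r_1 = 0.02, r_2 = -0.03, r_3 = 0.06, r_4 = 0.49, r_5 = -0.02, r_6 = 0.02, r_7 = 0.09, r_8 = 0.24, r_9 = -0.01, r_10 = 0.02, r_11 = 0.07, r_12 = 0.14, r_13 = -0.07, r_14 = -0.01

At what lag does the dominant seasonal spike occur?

The largest autocorrelation is r_4 = 0.49, with a weaker echo at lag 8 (0.24); the remaining lags stay at or below 0.14.
The dominant spike at lag 4 indicates a seasonal period of 4.

4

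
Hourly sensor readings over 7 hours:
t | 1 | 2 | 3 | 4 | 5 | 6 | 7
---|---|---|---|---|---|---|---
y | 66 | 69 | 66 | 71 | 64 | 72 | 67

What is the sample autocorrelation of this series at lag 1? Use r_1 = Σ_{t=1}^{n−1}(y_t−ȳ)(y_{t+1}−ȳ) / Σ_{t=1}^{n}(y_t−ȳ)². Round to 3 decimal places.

Mean ȳ = (66 + 69 + 66 + 71 + 64 + 72 + 67)/7 = 67.8571
Numerator Σ_{t=1}^{6}(y_t−ȳ)(y_{t+1}−ȳ) = -41.7347
Denominator Σ(y_t−ȳ)² = 50.8571
r_1 = -41.7347 / 50.8571 = -0.821

-0.821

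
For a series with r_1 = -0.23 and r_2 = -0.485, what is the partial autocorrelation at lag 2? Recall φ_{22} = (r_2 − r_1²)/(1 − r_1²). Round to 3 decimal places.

-0.568

φ_{22} = (r_2 − r_1²) / (1 − r_1²)
r_1² = (-0.23)² = 0.0529
Numerator = -0.485 − 0.0529 = -0.5379; denominator = 1 − 0.0529 = 0.9471
φ_{22} = -0.5379 / 0.9471 = -0.568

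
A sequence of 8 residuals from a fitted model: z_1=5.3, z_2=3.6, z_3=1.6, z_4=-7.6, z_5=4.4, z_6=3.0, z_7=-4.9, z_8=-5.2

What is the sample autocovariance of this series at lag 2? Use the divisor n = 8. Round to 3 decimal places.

Mean z̄ = (5.3 + 3.6 + 1.6 − 7.6 + 4.4 + 3.0 − 4.9 − 5.2)/8 = 0.0250
Σ_{t=1}^{6}(z_t−z̄)(z_{t+2}−z̄) = -71.8363
γ_2 = -71.8363 / 8 = -8.980

-8.980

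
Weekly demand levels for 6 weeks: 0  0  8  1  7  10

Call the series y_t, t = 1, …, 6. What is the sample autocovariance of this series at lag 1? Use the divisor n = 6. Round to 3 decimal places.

-0.519

Mean ȳ = (0 + 0 + 8 + 1 + 7 + 10)/6 = 4.3333
Σ_{t=1}^{5}(y_t−ȳ)(y_{t+1}−ȳ) = -3.1111
γ_1 = -3.1111 / 6 = -0.519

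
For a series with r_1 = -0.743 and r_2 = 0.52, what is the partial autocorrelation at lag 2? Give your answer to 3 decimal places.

-0.072

φ_{22} = (r_2 − r_1²) / (1 − r_1²)
r_1² = (-0.743)² = 0.552049
Numerator = 0.52 − 0.5520 = -0.0320; denominator = 1 − 0.5520 = 0.4480
φ_{22} = -0.0320 / 0.4480 = -0.072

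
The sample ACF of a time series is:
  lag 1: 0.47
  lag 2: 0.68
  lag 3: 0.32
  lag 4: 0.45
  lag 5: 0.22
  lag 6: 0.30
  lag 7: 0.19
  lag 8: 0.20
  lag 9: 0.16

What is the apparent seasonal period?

The largest autocorrelation is r_2 = 0.68; the remaining lags stay at or below 0.47.
The dominant spike at lag 2 indicates a seasonal period of 2.

2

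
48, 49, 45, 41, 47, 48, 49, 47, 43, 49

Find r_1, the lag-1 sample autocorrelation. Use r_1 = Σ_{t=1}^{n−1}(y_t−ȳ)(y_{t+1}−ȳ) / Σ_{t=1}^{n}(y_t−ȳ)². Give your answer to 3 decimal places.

0.015

Mean ȳ = (48 + 49 + 45 + 41 + 47 + 48 + 49 + 47 + 43 + 49)/10 = 46.6000
Numerator Σ_{t=1}^{9}(y_t−ȳ)(y_{t+1}−ȳ) = 1.0400
Denominator Σ(y_t−ȳ)² = 68.4000
r_1 = 1.0400 / 68.4000 = 0.015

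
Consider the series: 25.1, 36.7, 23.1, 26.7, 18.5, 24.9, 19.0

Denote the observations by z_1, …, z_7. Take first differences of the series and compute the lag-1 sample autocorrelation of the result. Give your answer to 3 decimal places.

-0.723

First differences Δz: 11.6, -13.6, 3.6, -8.2, 6.4, -5.9
Mean of differences = -1.0167
Numerator Σ(Δz_t−Δz̄)(Δz_{t+1}−Δz̄) = -339.5103
Denominator Σ(Δz_t−Δz̄)² = 469.2883
r_1(Δz) = -339.5103 / 469.2883 = -0.723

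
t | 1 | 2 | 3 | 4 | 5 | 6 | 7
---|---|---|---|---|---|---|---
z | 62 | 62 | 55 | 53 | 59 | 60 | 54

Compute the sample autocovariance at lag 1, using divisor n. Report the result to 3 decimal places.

1.120

Mean z̄ = (62 + 62 + 55 + 53 + 59 + 60 + 54)/7 = 57.8571
Σ_{t=1}^{6}(z_t−z̄)(z_{t+1}−z̄) = 7.8367
γ_1 = 7.8367 / 7 = 1.120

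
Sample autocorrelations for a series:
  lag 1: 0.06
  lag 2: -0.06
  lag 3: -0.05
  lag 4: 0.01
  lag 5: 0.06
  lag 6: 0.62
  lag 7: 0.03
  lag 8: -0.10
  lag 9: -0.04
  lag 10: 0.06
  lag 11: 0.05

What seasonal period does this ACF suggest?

The largest autocorrelation is r_6 = 0.62; the remaining lags stay at or below 0.06.
The dominant spike at lag 6 indicates a seasonal period of 6.

6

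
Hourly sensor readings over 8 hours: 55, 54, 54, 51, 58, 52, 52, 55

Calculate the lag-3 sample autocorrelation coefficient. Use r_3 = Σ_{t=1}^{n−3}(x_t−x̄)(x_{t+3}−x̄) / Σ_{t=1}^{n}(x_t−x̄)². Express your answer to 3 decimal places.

Mean x̄ = (55 + 54 + 54 + 51 + 58 + 52 + 52 + 55)/8 = 53.8750
Deviations from mean: 1.1250, 0.1250, 0.1250, -2.8750, 4.1250, -1.8750, -1.8750, 1.1250
Σ(x_t−x̄)(x_{t+3}−x̄) = (-3.2344) + (0.5156) + (-0.2344) + (5.3906) + (4.6406) = 7.0781
Denominator Σ(x_t−x̄)² = 34.8750
r_3 = 7.0781 / 34.8750 = 0.203

0.203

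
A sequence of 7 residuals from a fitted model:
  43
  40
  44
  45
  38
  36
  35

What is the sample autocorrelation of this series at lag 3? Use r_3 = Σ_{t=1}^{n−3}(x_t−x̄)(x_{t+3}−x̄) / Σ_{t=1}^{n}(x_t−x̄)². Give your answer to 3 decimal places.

Mean x̄ = (43 + 40 + 44 + 45 + 38 + 36 + 35)/7 = 40.1429
Numerator Σ_{t=1}^{4}(x_t−x̄)(x_{t+3}−x̄) = -26.7755
Denominator Σ(x_t−x̄)² = 94.8571
r_3 = -26.7755 / 94.8571 = -0.282

-0.282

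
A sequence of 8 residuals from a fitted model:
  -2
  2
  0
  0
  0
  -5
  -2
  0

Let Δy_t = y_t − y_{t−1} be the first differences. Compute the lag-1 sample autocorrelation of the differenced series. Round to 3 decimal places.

First differences Δy: 4, -2, 0, 0, -5, 3, 2
Mean of differences = 0.2857
Numerator Σ(Δy_t−Δȳ)(Δy_{t+1}−Δȳ) = -15.9388
Denominator Σ(Δy_t−Δȳ)² = 57.4286
r_1(Δy) = -15.9388 / 57.4286 = -0.278

-0.278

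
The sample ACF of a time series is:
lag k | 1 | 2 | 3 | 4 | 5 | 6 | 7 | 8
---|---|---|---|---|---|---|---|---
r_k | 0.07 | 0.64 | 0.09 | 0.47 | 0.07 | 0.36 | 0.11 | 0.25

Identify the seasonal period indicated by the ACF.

2

The largest autocorrelation is r_2 = 0.64, with weaker echoes at lags 4 (0.47), 6 (0.36) and 8 (0.25); the remaining lags stay at or below 0.11.
The dominant spike at lag 2 indicates a seasonal period of 2.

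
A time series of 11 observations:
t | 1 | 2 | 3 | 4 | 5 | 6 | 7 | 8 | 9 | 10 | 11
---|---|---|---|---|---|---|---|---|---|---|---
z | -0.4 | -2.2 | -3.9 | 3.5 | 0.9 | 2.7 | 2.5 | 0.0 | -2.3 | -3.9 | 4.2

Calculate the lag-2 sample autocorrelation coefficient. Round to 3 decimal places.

-0.162

Mean z̄ = (-0.4 − 2.2 − 3.9 + 3.5 + 0.9 + 2.7 + 2.5 + 0.0 − 2.3 − 3.9 + 4.2)/11 = 0.1000
Numerator Σ_{t=1}^{9}(z_t−z̄)(z_{t+2}−z̄) = -13.7200
Denominator Σ(z_t−z̄)² = 84.8400
r_2 = -13.7200 / 84.8400 = -0.162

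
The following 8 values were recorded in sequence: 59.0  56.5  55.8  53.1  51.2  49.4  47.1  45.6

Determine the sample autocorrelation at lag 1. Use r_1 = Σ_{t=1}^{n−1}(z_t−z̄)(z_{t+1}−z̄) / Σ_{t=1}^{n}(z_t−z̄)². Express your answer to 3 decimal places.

Mean z̄ = (59.0 + 56.5 + 55.8 + 53.1 + 51.2 + 49.4 + 47.1 + 45.6)/8 = 52.2125
Deviations from mean: 6.7875, 4.2875, 3.5875, 0.8875, -1.0125, -2.8125, -5.1125, -6.6125
Σ(z_t−z̄)(z_{t+1}−z̄) = (29.1014) + (15.3814) + (3.1839) + (-0.8986) + (2.8477) + (14.3789) + (33.8064) = 97.8011
Denominator Σ(z_t−z̄)² = 156.9088
r_1 = 97.8011 / 156.9088 = 0.623

0.623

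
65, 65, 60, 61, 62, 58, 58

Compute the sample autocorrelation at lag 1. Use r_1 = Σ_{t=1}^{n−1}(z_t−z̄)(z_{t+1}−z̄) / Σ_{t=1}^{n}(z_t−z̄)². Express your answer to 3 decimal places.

0.343

Mean z̄ = (65 + 65 + 60 + 61 + 62 + 58 + 58)/7 = 61.2857
Deviations from mean: 3.7143, 3.7143, -1.2857, -0.2857, 0.7143, -3.2857, -3.2857
Σ(z_t−z̄)(z_{t+1}−z̄) = (13.7959) + (-4.7755) + (0.3673) + (-0.2041) + (-2.3469) + (10.7959) = 17.6327
Denominator Σ(z_t−z̄)² = 51.4286
r_1 = 17.6327 / 51.4286 = 0.343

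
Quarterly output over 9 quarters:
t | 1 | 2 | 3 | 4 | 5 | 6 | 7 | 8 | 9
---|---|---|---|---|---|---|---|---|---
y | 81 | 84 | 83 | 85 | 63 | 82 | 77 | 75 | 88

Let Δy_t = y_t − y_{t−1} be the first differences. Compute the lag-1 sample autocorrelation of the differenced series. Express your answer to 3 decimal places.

-0.543

First differences Δy: 3, -1, 2, -22, 19, -5, -2, 13
Mean of differences = 0.8750
Numerator Σ(Δy_t−Δȳ)(Δy_{t+1}−Δȳ) = -570.8906
Denominator Σ(Δy_t−Δȳ)² = 1050.8750
r_1(Δy) = -570.8906 / 1050.8750 = -0.543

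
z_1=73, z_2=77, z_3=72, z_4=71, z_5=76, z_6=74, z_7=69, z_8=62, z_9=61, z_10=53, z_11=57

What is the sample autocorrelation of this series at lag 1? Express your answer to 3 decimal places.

Mean z̄ = (73 + 77 + 72 + 71 + 76 + 74 + 69 + 62 + 61 + 53 + 57)/11 = 67.7273
Numerator Σ_{t=1}^{10}(z_t−z̄)(z_{t+1}−z̄) = 477.7438
Denominator Σ(z_t−z̄)² = 662.1818
r_1 = 477.7438 / 662.1818 = 0.721

0.721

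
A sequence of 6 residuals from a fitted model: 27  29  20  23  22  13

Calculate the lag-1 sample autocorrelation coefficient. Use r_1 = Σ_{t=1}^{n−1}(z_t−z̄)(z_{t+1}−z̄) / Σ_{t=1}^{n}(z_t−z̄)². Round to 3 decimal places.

Mean z̄ = (27 + 29 + 20 + 23 + 22 + 13)/6 = 22.3333
Deviations from mean: 4.6667, 6.6667, -2.3333, 0.6667, -0.3333, -9.3333
Σ(z_t−z̄)(z_{t+1}−z̄) = (31.1111) + (-15.5556) + (-1.5556) + (-0.2222) + (3.1111) = 16.8889
Denominator Σ(z_t−z̄)² = 159.3333
r_1 = 16.8889 / 159.3333 = 0.106

0.106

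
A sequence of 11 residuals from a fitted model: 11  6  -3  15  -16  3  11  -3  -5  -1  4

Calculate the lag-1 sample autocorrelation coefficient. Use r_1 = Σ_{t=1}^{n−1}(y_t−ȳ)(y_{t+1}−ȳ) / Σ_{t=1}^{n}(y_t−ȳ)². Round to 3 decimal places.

Mean ȳ = (11 + 6 − 3 + 15 − 16 + 3 + 11 − 3 − 5 − 1 + 4)/11 = 2.0000
Numerator Σ_{t=1}^{10}(y_t−ȳ)(y_{t+1}−ȳ) = -287.0000
Denominator Σ(y_t−ȳ)² = 784.0000
r_1 = -287.0000 / 784.0000 = -0.366

-0.366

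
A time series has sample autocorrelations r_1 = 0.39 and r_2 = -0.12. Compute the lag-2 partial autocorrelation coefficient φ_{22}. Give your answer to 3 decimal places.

-0.321

φ_{22} = (r_2 − r_1²) / (1 − r_1²)
r_1² = (0.39)² = 0.1521
Numerator = -0.12 − 0.1521 = -0.2721; denominator = 1 − 0.1521 = 0.8479
φ_{22} = -0.2721 / 0.8479 = -0.321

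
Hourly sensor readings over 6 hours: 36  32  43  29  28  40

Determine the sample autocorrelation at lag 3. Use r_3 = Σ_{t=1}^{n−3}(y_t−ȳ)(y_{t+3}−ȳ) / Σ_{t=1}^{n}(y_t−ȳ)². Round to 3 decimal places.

Mean ȳ = (36 + 32 + 43 + 29 + 28 + 40)/6 = 34.6667
Deviations from mean: 1.3333, -2.6667, 8.3333, -5.6667, -6.6667, 5.3333
Numerator Σ_{t=1}^{3}(y_t−ȳ)(y_{t+3}−ȳ) = 54.6667
Denominator Σ(y_t−ȳ)² = 183.3333
r_3 = 54.6667 / 183.3333 = 0.298

0.298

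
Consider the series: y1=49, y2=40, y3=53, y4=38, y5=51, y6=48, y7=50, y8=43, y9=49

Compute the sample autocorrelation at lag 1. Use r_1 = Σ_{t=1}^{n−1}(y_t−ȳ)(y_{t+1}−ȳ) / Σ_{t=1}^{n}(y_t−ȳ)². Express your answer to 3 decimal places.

Mean ȳ = (49 + 40 + 53 + 38 + 51 + 48 + 50 + 43 + 49)/9 = 46.7778
Numerator Σ_{t=1}^{8}(y_t−ȳ)(y_{t+1}−ȳ) = -160.3827
Denominator Σ(y_t−ȳ)² = 215.5556
r_1 = -160.3827 / 215.5556 = -0.744

-0.744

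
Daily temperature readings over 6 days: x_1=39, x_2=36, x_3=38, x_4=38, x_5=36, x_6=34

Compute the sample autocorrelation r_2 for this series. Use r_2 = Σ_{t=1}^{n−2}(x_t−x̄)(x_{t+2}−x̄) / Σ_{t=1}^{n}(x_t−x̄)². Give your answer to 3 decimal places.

Mean x̄ = (39 + 36 + 38 + 38 + 36 + 34)/6 = 36.8333
Deviations from mean: 2.1667, -0.8333, 1.1667, 1.1667, -0.8333, -2.8333
Σ(x_t−x̄)(x_{t+2}−x̄) = (2.5278) + (-0.9722) + (-0.9722) + (-3.3056) = -2.7222
Denominator Σ(x_t−x̄)² = 16.8333
r_2 = -2.7222 / 16.8333 = -0.162

-0.162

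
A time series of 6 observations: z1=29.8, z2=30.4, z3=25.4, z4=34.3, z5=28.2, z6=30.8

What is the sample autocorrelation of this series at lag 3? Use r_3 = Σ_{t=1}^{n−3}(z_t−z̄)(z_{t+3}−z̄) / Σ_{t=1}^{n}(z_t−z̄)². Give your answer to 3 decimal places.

Mean z̄ = (29.8 + 30.4 + 25.4 + 34.3 + 28.2 + 30.8)/6 = 29.8167
Deviations from mean: -0.0167, 0.5833, -4.4167, 4.4833, -1.6167, 0.9833
Numerator Σ_{t=1}^{3}(z_t−z̄)(z_{t+3}−z̄) = -5.3608
Denominator Σ(z_t−z̄)² = 43.5283
r_3 = -5.3608 / 43.5283 = -0.123

-0.123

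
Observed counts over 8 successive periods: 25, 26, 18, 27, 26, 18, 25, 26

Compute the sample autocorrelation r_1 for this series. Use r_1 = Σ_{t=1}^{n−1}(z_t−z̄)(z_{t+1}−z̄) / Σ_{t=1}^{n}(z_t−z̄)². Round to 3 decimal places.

-0.406

Mean z̄ = (25 + 26 + 18 + 27 + 26 + 18 + 25 + 26)/8 = 23.8750
Σ(z_t−z̄)(z_{t+1}−z̄) = (2.3906) + (-12.4844) + (-18.3594) + (6.6406) + (-12.4844) + (-6.6094) + (2.3906) = -38.5156
Denominator Σ(z_t−z̄)² = 94.8750
r_1 = -38.5156 / 94.8750 = -0.406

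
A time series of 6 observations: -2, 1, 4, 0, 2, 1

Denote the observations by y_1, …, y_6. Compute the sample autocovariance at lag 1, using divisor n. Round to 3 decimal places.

-0.667

Mean ȳ = (-2 + 1 + 4 + 0 + 2 + 1)/6 = 1.0000
Deviations: -3.0000, 0.0000, 3.0000, -1.0000, 1.0000, 0.0000
Σ_{t=1}^{5}(y_t−ȳ)(y_{t+1}−ȳ) = -4.0000
γ_1 = -4.0000 / 6 = -0.667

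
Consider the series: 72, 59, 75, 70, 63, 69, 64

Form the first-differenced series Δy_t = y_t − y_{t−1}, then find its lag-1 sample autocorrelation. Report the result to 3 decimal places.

First differences Δy: -13, 16, -5, -7, 6, -5
Mean of differences = -1.3333
Numerator Σ(Δy_t−Δȳ)(Δy_{t+1}−Δȳ) = -313.4444
Denominator Σ(Δy_t−Δȳ)² = 549.3333
r_1(Δy) = -313.4444 / 549.3333 = -0.571

-0.571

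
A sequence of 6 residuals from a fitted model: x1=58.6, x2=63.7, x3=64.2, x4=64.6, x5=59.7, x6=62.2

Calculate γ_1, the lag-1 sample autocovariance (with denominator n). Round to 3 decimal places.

-0.581

Mean x̄ = (58.6 + 63.7 + 64.2 + 64.6 + 59.7 + 62.2)/6 = 62.1667
Deviations: -3.5667, 1.5333, 2.0333, 2.4333, -2.4667, 0.0333
Σ_{t=1}^{5}(x_t−x̄)(x_{t+1}−x̄) = -3.4878
γ_1 = -3.4878 / 6 = -0.581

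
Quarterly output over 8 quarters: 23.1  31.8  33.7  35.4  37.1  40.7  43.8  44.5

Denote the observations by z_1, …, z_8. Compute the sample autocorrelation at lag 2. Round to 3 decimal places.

Mean z̄ = (23.1 + 31.8 + 33.7 + 35.4 + 37.1 + 40.7 + 43.8 + 44.5)/8 = 36.2625
Deviations from mean: -13.1625, -4.4625, -2.5625, -0.8625, 0.8375, 4.4375, 7.5375, 8.2375
Σ(z_t−z̄)(z_{t+2}−z̄) = (33.7289) + (3.8489) + (-2.1461) + (-3.8273) + (6.3127) + (36.5539) = 74.4709
Denominator Σ(z_t−z̄)² = 345.5388
r_2 = 74.4709 / 345.5388 = 0.216

0.216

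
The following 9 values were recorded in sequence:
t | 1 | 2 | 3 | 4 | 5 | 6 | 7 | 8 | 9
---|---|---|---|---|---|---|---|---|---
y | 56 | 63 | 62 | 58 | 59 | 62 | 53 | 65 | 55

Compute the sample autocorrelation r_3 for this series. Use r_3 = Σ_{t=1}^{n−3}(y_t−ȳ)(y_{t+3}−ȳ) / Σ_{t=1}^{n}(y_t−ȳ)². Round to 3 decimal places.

Mean ȳ = (56 + 63 + 62 + 58 + 59 + 62 + 53 + 65 + 55)/9 = 59.2222
Σ(y_t−ȳ)(y_{t+3}−ȳ) = (3.9383) + (-0.8395) + (7.7160) + (7.6049) + (-1.2840) + (-11.7284) = 5.4074
Denominator Σ(y_t−ȳ)² = 131.5556
r_3 = 5.4074 / 131.5556 = 0.041

0.041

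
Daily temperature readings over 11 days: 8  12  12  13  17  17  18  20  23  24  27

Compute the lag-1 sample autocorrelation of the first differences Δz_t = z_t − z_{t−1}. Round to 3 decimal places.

-0.402

First differences Δz: 4, 0, 1, 4, 0, 1, 2, 3, 1, 3
Mean of differences = 1.9000
Numerator Σ(Δz_t−Δz̄)(Δz_{t+1}−Δz̄) = -8.4100
Denominator Σ(Δz_t−Δz̄)² = 20.9000
r_1(Δz) = -8.4100 / 20.9000 = -0.402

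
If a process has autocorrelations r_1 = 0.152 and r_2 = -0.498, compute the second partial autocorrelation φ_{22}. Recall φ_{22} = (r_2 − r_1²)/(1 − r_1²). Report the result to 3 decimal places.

φ_{22} = (r_2 − r_1²) / (1 − r_1²)
r_1² = (0.152)² = 0.023104
Numerator = -0.498 − 0.0231 = -0.5211; denominator = 1 − 0.0231 = 0.9769
φ_{22} = -0.5211 / 0.9769 = -0.533

-0.533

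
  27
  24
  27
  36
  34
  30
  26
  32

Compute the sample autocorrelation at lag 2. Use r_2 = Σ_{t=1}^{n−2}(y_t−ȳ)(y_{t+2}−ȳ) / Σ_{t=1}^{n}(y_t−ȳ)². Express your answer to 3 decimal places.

Mean ȳ = (27 + 24 + 27 + 36 + 34 + 30 + 26 + 32)/8 = 29.5000
Numerator Σ_{t=1}^{6}(y_t−ȳ)(y_{t+2}−ȳ) = -52.0000
Denominator Σ(y_t−ȳ)² = 124.0000
r_2 = -52.0000 / 124.0000 = -0.419

-0.419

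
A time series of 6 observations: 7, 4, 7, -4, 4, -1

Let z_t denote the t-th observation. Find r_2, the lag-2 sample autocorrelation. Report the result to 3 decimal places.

Mean z̄ = (7 + 4 + 7 − 4 + 4 − 1)/6 = 2.8333
Deviations from mean: 4.1667, 1.1667, 4.1667, -6.8333, 1.1667, -3.8333
Numerator Σ_{t=1}^{4}(z_t−z̄)(z_{t+2}−z̄) = 40.4444
Denominator Σ(z_t−z̄)² = 98.8333
r_2 = 40.4444 / 98.8333 = 0.409

0.409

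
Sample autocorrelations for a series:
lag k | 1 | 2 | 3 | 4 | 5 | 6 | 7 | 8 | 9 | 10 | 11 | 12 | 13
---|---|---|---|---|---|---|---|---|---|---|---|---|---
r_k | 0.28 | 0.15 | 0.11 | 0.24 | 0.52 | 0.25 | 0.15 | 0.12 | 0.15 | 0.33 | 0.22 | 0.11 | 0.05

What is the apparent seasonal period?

The largest autocorrelation is r_5 = 0.52, with a weaker echo at lag 10 (0.33); the remaining lags stay at or below 0.28. The elevated value at lag 1 (0.28), dropping to 0.15 at lag 2, reflects decaying short-term dependence rather than seasonality.
The dominant spike at lag 5 indicates a seasonal period of 5.

5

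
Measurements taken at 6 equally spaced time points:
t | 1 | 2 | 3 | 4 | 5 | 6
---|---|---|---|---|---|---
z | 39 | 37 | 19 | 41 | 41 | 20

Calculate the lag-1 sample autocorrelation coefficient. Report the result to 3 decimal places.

Mean z̄ = (39 + 37 + 19 + 41 + 41 + 20)/6 = 32.8333
Deviations from mean: 6.1667, 4.1667, -13.8333, 8.1667, 8.1667, -12.8333
Σ(z_t−z̄)(z_{t+1}−z̄) = (25.6944) + (-57.6389) + (-112.9722) + (66.6944) + (-104.8056) = -183.0278
Denominator Σ(z_t−z̄)² = 544.8333
r_1 = -183.0278 / 544.8333 = -0.336

-0.336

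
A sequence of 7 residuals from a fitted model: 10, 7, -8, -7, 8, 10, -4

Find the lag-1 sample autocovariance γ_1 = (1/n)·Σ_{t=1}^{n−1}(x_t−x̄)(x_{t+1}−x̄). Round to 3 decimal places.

3.703

Mean x̄ = (10 + 7 − 8 − 7 + 8 + 10 − 4)/7 = 2.2857
Σ_{t=1}^{6}(x_t−x̄)(x_{t+1}−x̄) = 25.9184
γ_1 = 25.9184 / 7 = 3.703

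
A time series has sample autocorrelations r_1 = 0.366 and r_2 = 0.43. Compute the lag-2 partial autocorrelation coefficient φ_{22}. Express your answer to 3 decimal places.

φ_{22} = (r_2 − r_1²) / (1 − r_1²)
r_1² = (0.366)² = 0.133956
Numerator = 0.43 − 0.1340 = 0.2960; denominator = 1 − 0.1340 = 0.8660
φ_{22} = 0.2960 / 0.8660 = 0.342

0.342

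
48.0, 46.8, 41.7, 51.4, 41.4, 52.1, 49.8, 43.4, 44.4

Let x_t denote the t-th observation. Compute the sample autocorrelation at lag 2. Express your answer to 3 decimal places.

Mean x̄ = (48.0 + 46.8 + 41.7 + 51.4 + 41.4 + 52.1 + 49.8 + 43.4 + 44.4)/9 = 46.5556
Numerator Σ_{t=1}^{7}(x_t−x̄)(x_{t+2}−x̄) = 4.8472
Denominator Σ(x_t−x̄)² = 131.6422
r_2 = 4.8472 / 131.6422 = 0.037

0.037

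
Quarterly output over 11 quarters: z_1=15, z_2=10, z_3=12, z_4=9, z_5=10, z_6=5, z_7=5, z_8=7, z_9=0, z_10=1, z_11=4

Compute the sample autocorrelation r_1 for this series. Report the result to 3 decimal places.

0.532

Mean z̄ = (15 + 10 + 12 + 9 + 10 + 5 + 5 + 7 + 0 + 1 + 4)/11 = 7.0909
Numerator Σ_{t=1}^{10}(z_t−z̄)(z_{t+1}−z̄) = 113.3554
Denominator Σ(z_t−z̄)² = 212.9091
r_1 = 113.3554 / 212.9091 = 0.532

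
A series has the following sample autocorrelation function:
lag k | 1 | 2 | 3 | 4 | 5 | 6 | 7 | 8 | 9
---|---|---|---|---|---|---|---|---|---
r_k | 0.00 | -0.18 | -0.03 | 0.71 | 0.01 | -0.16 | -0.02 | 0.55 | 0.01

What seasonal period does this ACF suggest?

The largest autocorrelation is r_4 = 0.71, with a weaker echo at lag 8 (0.55); the remaining lags stay at or below 0.01.
The dominant spike at lag 4 indicates a seasonal period of 4.

4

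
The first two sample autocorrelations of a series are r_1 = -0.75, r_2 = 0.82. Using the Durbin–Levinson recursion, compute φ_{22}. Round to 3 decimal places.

0.589

φ_{22} = (r_2 − r_1²) / (1 − r_1²)
r_1² = (-0.75)² = 0.5625
Numerator = 0.82 − 0.5625 = 0.2575; denominator = 1 − 0.5625 = 0.4375
φ_{22} = 0.2575 / 0.4375 = 0.589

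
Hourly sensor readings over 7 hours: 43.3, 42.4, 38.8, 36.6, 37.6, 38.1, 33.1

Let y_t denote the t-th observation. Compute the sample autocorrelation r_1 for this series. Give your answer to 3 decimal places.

Mean ȳ = (43.3 + 42.4 + 38.8 + 36.6 + 37.6 + 38.1 + 33.1)/7 = 38.5571
Deviations from mean: 4.7429, 3.8429, 0.2429, -1.9571, -0.9571, -0.4571, -5.4571
Σ(y_t−ȳ)(y_{t+1}−ȳ) = (18.2261) + (0.9333) + (-0.4753) + (1.8733) + (0.4376) + (2.4947) = 23.4896
Denominator Σ(y_t−ȳ)² = 72.0571
r_1 = 23.4896 / 72.0571 = 0.326

0.326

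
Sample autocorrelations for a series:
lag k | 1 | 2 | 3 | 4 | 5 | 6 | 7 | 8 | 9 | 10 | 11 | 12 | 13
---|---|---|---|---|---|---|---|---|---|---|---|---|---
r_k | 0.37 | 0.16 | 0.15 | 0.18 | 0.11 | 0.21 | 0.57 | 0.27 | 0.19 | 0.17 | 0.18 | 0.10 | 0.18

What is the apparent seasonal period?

7

The largest autocorrelation is r_7 = 0.57; the remaining lags stay at or below 0.37. The elevated value at lag 1 (0.37), dropping to 0.16 at lag 2, reflects decaying short-term dependence rather than seasonality.
The dominant spike at lag 7 indicates a seasonal period of 7.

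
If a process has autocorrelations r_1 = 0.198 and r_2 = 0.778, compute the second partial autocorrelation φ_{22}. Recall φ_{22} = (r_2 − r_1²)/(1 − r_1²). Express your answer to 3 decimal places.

φ_{22} = (r_2 − r_1²) / (1 − r_1²)
r_1² = (0.198)² = 0.039204
Numerator = 0.778 − 0.0392 = 0.7388; denominator = 1 − 0.0392 = 0.9608
φ_{22} = 0.7388 / 0.9608 = 0.769

0.769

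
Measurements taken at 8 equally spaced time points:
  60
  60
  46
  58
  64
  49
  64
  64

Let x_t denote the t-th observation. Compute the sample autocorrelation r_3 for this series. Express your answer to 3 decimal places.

Mean x̄ = (60 + 60 + 46 + 58 + 64 + 49 + 64 + 64)/8 = 58.1250
Deviations from mean: 1.8750, 1.8750, -12.1250, -0.1250, 5.8750, -9.1250, 5.8750, 5.8750
Numerator Σ_{t=1}^{5}(x_t−x̄)(x_{t+3}−x̄) = 155.2031
Denominator Σ(x_t−x̄)² = 340.8750
r_3 = 155.2031 / 340.8750 = 0.455

0.455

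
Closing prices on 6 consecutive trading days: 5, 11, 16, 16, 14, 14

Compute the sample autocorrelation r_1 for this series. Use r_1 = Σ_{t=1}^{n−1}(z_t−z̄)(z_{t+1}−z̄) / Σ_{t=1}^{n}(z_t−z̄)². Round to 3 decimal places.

0.281

Mean z̄ = (5 + 11 + 16 + 16 + 14 + 14)/6 = 12.6667
Deviations from mean: -7.6667, -1.6667, 3.3333, 3.3333, 1.3333, 1.3333
Σ(z_t−z̄)(z_{t+1}−z̄) = (12.7778) + (-5.5556) + (11.1111) + (4.4444) + (1.7778) = 24.5556
Denominator Σ(z_t−z̄)² = 87.3333
r_1 = 24.5556 / 87.3333 = 0.281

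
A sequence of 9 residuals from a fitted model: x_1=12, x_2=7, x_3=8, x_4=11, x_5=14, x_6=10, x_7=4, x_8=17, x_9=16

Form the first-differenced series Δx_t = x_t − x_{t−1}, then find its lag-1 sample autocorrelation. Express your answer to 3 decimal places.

-0.293

First differences Δx: -5, 1, 3, 3, -4, -6, 13, -1
Mean of differences = 0.5000
Numerator Σ(Δx_t−Δx̄)(Δx_{t+1}−Δx̄) = -77.2500
Denominator Σ(Δx_t−Δx̄)² = 264.0000
r_1(Δx) = -77.2500 / 264.0000 = -0.293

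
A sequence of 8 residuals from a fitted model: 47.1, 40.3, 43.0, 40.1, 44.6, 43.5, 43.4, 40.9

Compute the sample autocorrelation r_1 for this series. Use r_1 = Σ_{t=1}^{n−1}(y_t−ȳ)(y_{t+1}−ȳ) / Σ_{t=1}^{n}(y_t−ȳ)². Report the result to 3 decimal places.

Mean ȳ = (47.1 + 40.3 + 43.0 + 40.1 + 44.6 + 43.5 + 43.4 + 40.9)/8 = 42.8625
Σ(y_t−ȳ)(y_{t+1}−ȳ) = (-10.8586) + (-0.3523) + (-0.3798) + (-4.7998) + (1.1077) + (0.3427) + (-1.0548) = -15.9952
Denominator Σ(y_t−ȳ)² = 39.7388
r_1 = -15.9952 / 39.7388 = -0.403

-0.403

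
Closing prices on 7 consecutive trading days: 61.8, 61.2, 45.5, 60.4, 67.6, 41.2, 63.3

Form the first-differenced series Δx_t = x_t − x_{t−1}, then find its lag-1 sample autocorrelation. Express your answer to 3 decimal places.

-0.519

First differences Δx: -0.6, -15.7, 14.9, 7.2, -26.4, 22.1
Mean of differences = 0.2500
Numerator Σ(Δx_t−Δx̄)(Δx_{t+1}−Δx̄) = -885.8125
Denominator Σ(Δx_t−Δx̄)² = 1705.6950
r_1(Δx) = -885.8125 / 1705.6950 = -0.519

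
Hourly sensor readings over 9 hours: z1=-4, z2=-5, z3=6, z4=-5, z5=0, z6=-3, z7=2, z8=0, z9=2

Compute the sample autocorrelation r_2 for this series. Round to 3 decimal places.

0.165

Mean z̄ = (-4 − 5 + 6 − 5 + 0 − 3 + 2 + 0 + 2)/9 = -0.7778
Σ(z_t−z̄)(z_{t+2}−z̄) = (-21.8395) + (17.8272) + (5.2716) + (9.3827) + (2.1605) + (-1.7284) + (7.7160) = 18.7901
Denominator Σ(z_t−z̄)² = 113.5556
r_2 = 18.7901 / 113.5556 = 0.165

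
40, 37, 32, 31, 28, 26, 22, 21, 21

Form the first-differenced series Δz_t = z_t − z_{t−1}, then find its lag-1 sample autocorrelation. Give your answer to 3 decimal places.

First differences Δz: -3, -5, -1, -3, -2, -4, -1, 0
Mean of differences = -2.3750
Numerator Σ(Δz_t−Δz̄)(Δz_{t+1}−Δz̄) = -2.6406
Denominator Σ(Δz_t−Δz̄)² = 19.8750
r_1(Δz) = -2.6406 / 19.8750 = -0.133

-0.133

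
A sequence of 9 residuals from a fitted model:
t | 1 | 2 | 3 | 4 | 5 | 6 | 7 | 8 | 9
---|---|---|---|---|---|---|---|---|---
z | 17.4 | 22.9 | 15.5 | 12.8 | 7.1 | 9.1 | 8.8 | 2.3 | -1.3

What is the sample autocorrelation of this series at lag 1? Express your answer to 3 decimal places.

Mean z̄ = (17.4 + 22.9 + 15.5 + 12.8 + 7.1 + 9.1 + 8.8 + 2.3 − 1.3)/9 = 10.5111
Numerator Σ_{t=1}^{8}(z_t−z̄)(z_{t+1}−z̄) = 269.0243
Denominator Σ(z_t−z̄)² = 454.5489
r_1 = 269.0243 / 454.5489 = 0.592

0.592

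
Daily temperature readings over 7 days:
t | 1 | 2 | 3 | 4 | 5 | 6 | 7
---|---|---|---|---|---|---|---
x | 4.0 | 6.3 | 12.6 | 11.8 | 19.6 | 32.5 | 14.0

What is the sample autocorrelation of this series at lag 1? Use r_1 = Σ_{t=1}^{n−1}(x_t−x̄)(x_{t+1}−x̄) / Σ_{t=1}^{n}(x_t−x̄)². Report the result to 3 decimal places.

Mean x̄ = (4.0 + 6.3 + 12.6 + 11.8 + 19.6 + 32.5 + 14.0)/7 = 14.4000
Deviations from mean: -10.4000, -8.1000, -1.8000, -2.6000, 5.2000, 18.1000, -0.4000
Σ(x_t−x̄)(x_{t+1}−x̄) = (84.2400) + (14.5800) + (4.6800) + (-13.5200) + (94.1200) + (-7.2400) = 176.8600
Denominator Σ(x_t−x̄)² = 538.5800
r_1 = 176.8600 / 538.5800 = 0.328

0.328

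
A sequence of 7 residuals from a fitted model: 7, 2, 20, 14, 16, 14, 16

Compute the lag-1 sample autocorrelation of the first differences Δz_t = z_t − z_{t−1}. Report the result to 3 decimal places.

First differences Δz: -5, 18, -6, 2, -2, 2
Mean of differences = 1.5000
Numerator Σ(Δz_t−Δz̄)(Δz_{t+1}−Δz̄) = -238.2500
Denominator Σ(Δz_t−Δz̄)² = 383.5000
r_1(Δz) = -238.2500 / 383.5000 = -0.621

-0.621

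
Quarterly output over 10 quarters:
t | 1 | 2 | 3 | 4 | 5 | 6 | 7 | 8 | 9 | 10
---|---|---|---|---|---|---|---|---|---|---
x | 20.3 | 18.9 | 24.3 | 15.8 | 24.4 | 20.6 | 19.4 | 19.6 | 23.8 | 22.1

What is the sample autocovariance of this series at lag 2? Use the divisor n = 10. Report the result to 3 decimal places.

1.085

Mean x̄ = (20.3 + 18.9 + 24.3 + 15.8 + 24.4 + 20.6 + 19.4 + 19.6 + 23.8 + 22.1)/10 = 20.9200
Σ_{t=1}^{8}(x_t−x̄)(x_{t+2}−x̄) = 10.8452
γ_2 = 10.8452 / 10 = 1.085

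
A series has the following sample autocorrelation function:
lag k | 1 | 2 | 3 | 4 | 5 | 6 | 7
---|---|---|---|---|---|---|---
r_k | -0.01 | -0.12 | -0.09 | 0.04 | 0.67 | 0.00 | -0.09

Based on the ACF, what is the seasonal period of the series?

5

The largest autocorrelation is r_5 = 0.67; the remaining lags stay at or below 0.04.
The dominant spike at lag 5 indicates a seasonal period of 5.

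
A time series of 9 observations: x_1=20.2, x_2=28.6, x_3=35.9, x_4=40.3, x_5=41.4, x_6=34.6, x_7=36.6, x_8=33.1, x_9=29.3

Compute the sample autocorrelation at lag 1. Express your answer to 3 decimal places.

0.403

Mean x̄ = (20.2 + 28.6 + 35.9 + 40.3 + 41.4 + 34.6 + 36.6 + 33.1 + 29.3)/9 = 33.3333
Numerator Σ_{t=1}^{8}(x_t−x̄)(x_{t+1}−x̄) = 138.6289
Denominator Σ(x_t−x̄)² = 343.6800
r_1 = 138.6289 / 343.6800 = 0.403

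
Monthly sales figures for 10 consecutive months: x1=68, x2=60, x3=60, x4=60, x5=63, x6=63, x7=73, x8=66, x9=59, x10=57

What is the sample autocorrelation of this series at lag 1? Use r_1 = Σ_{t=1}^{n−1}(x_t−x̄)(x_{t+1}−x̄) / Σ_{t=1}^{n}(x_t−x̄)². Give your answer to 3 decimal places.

Mean x̄ = (68 + 60 + 60 + 60 + 63 + 63 + 73 + 66 + 59 + 57)/10 = 62.9000
Numerator Σ_{t=1}^{9}(x_t−x̄)(x_{t+1}−x̄) = 44.9900
Denominator Σ(x_t−x̄)² = 212.9000
r_1 = 44.9900 / 212.9000 = 0.211

0.211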